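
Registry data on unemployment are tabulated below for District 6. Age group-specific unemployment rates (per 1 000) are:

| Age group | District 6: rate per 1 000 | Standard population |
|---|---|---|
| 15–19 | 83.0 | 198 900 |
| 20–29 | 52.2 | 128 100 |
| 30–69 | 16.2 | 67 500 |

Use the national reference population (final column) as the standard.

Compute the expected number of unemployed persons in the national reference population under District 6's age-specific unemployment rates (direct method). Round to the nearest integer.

24289

Expected unemployed persons = Σ (standard pop × age-specific rate ÷ 1 000)
= 198 900×83.0/1 000 + 128 100×52.2/1 000 + 67 500×16.2/1 000
= 16508.70 + 6686.82 + 1093.50 = 24289.02.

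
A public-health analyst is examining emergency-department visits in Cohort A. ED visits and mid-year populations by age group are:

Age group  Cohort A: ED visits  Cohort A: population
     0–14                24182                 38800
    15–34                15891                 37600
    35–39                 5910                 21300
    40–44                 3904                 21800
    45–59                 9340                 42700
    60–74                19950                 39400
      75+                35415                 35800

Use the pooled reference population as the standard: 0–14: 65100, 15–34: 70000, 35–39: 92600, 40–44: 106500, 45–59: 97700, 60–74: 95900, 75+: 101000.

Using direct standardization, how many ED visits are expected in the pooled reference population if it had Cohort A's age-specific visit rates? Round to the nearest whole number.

Age-specific rates per 1000 for Cohort A: 623.247, 422.633, 277.465, 179.083, 218.735, 506.345, 989.246.
Expected ED visits = Σ (standard pop × age-specific rate ÷ 1000)
= 65100×623.247/1000 + 70000×422.633/1000 + 92600×277.465/1000 + 106500×179.083/1000 + 97700×218.735/1000 + 95900×506.345/1000 + 101000×989.246/1000
= 40573.41 + 29584.31 + 25693.24 + 19072.29 + 21370.44 + 48558.50 + 99913.83 = 284766.02.

284766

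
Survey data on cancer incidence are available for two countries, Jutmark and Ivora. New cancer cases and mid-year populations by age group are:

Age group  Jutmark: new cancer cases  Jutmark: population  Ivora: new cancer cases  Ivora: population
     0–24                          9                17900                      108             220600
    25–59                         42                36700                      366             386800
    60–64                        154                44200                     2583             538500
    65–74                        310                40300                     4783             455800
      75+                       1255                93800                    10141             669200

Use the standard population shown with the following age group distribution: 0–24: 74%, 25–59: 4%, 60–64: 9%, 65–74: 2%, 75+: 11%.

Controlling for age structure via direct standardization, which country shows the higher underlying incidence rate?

Age-specific rates per 100000 for Jutmark: 50.28, 114.44, 348.42, 769.23, 1337.95.
For Ivora: 48.96, 94.62, 479.67, 1049.36, 1515.39.
Standard weights: 0.74, 0.04, 0.09, 0.02, 0.11.
Jutmark: 0.7400×50.28 + 0.0400×114.44 + 0.0900×348.42 + 0.0200×769.23 + 0.1100×1337.95 = 235.7013 per 100000.
Ivora: 0.7400×48.96 + 0.0400×94.62 + 0.0900×479.67 + 0.0200×1049.36 + 0.1100×1515.39 = 270.8636 per 100000.

Ivora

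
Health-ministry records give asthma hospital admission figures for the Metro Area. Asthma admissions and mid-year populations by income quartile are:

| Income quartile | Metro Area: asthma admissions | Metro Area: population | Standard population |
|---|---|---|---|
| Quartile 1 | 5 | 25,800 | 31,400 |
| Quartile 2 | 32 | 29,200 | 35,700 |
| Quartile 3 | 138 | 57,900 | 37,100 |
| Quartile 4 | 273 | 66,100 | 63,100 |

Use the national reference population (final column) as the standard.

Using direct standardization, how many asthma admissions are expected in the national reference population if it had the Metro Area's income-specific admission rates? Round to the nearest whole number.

394

Income-specific rates per 10,000 for the Metro Area: 1.94, 10.96, 23.83, 41.30.
Expected asthma admissions = Σ (standard pop × income-specific rate ÷ 10,000)
= 31,400×1.94/10,000 + 35,700×10.96/10,000 + 37,100×23.83/10,000 + 63,100×41.30/10,000
= 6.09 + 39.12 + 88.42 + 260.61 = 394.24.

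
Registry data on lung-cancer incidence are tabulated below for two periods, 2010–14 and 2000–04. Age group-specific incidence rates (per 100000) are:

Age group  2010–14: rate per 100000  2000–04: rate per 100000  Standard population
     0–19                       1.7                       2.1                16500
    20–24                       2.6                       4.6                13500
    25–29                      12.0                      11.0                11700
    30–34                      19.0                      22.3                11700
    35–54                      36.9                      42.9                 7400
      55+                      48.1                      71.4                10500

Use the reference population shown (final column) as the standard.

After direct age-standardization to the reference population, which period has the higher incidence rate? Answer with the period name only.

2000–04

Standard total = 71300; weights = 0.2314, 0.1893, 0.1641, 0.1641, 0.1038, 0.1473.
2010–14: 0.2314×1.7 + 0.1893×2.6 + 0.1641×12.0 + 0.1641×19.0 + 0.1038×36.9 + 0.1473×48.1 = 16.8858 per 100000.
2000–04: 0.2314×2.1 + 0.1893×4.6 + 0.1641×11.0 + 0.1641×22.3 + 0.1038×42.9 + 0.1473×71.4 = 21.7885 per 100000.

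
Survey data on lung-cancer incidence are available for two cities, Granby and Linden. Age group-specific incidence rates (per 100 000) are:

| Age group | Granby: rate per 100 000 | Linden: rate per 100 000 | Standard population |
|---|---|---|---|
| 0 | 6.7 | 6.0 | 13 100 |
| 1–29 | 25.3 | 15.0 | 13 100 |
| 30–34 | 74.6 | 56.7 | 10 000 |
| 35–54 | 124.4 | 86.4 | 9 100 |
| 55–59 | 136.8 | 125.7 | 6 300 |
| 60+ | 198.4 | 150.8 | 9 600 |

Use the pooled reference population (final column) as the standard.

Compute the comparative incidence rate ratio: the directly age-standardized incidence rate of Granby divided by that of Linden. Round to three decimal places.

Standard total = 61 200; weights = 0.2141, 0.2141, 0.1634, 0.1487, 0.1029, 0.1569.
Granby: 0.2141×6.7 + 0.2141×25.3 + 0.1634×74.6 + 0.1487×124.4 + 0.1029×136.8 + 0.1569×198.4 = 82.7405 per 100 000.
Linden: 0.2141×6.0 + 0.2141×15.0 + 0.1634×56.7 + 0.1487×86.4 + 0.1029×125.7 + 0.1569×150.8 = 63.2015 per 100 000.
Ratio = 82.7405 ÷ 63.2015 = 1.30916.

1.309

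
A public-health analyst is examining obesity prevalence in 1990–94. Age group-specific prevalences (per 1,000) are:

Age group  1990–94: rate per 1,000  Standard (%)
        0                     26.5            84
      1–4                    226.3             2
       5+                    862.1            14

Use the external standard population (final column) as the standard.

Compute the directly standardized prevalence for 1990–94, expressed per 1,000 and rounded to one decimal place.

147.5

Standard weights: 0.84, 0.02, 0.14.
Standardized rate: 0.8400×26.5 + 0.0200×226.3 + 0.1400×862.1 = 147.4800 per 1,000.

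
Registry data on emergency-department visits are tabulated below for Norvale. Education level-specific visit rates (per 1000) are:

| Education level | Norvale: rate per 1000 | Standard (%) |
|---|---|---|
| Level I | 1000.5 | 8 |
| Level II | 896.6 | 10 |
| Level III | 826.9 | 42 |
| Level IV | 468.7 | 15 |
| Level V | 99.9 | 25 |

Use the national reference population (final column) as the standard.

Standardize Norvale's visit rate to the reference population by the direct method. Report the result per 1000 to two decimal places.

Standard weights: 0.08, 0.10, 0.42, 0.15, 0.25.
Standardized rate: 0.0800×1000.5 + 0.1000×896.6 + 0.4200×826.9 + 0.1500×468.7 + 0.2500×99.9 = 612.2780 per 1000.

612.28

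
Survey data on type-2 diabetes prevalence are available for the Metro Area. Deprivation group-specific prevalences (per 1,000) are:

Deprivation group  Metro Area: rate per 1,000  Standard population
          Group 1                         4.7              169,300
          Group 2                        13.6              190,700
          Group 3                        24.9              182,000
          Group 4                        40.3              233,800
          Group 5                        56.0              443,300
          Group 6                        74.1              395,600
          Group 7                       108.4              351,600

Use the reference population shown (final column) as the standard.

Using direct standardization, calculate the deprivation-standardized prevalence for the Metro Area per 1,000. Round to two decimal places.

55.74

Standard total = 1,966,300; weights = 0.0861, 0.0970, 0.0926, 0.1189, 0.2254, 0.2012, 0.1788.
Standardized rate: 0.0861×4.7 + 0.0970×13.6 + 0.0926×24.9 + 0.1189×40.3 + 0.2254×56.0 + 0.2012×74.1 + 0.1788×108.4 = 55.7369 per 1,000.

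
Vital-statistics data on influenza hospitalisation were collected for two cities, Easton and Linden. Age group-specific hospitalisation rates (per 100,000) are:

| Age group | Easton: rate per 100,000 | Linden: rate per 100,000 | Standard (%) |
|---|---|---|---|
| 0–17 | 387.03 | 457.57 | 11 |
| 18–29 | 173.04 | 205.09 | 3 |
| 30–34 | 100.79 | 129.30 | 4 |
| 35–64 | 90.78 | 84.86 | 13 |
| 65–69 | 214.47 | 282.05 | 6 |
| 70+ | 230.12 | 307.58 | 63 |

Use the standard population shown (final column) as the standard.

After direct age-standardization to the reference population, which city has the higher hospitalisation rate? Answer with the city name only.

Linden

Standard weights: 0.11, 0.03, 0.04, 0.13, 0.06, 0.63.
Easton: 0.1100×387.03 + 0.0300×173.04 + 0.0400×100.79 + 0.1300×90.78 + 0.0600×214.47 + 0.6300×230.12 = 221.4413 per 100,000.
Linden: 0.1100×457.57 + 0.0300×205.09 + 0.0400×129.30 + 0.1300×84.86 + 0.0600×282.05 + 0.6300×307.58 = 283.3876 per 100,000.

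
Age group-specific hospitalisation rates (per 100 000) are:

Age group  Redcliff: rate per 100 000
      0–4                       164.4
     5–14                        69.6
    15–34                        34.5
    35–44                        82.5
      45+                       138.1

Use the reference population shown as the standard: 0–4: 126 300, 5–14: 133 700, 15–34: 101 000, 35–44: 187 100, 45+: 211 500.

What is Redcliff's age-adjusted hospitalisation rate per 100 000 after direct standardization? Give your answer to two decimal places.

102.95

Standard total = 759 600; weights = 0.1663, 0.1760, 0.1330, 0.2463, 0.2784.
Standardized rate: 0.1663×164.4 + 0.1760×69.6 + 0.1330×34.5 + 0.2463×82.5 + 0.2784×138.1 = 102.9458 per 100 000.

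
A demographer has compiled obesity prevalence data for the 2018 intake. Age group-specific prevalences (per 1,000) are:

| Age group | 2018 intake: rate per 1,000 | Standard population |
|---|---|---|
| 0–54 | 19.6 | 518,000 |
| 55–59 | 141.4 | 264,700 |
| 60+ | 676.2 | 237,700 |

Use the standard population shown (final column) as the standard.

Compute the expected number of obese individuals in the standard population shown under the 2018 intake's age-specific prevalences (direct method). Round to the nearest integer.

Expected obese individuals = Σ (standard pop × age-specific rate ÷ 1,000)
= 518,000×19.6/1,000 + 264,700×141.4/1,000 + 237,700×676.2/1,000
= 10152.80 + 37428.58 + 160732.74 = 208314.12.

208314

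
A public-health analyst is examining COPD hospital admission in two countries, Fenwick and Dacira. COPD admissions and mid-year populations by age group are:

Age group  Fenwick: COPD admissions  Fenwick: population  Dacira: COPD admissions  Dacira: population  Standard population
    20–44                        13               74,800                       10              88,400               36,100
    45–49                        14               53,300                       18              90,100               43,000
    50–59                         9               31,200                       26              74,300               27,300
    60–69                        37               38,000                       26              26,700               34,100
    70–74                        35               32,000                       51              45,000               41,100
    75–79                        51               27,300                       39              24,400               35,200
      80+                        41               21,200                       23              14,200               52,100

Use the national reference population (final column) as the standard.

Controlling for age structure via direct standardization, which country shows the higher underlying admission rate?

Fenwick

Age-specific rates per 10,000 for Fenwick: 1.74, 2.63, 2.88, 9.74, 10.94, 18.68, 19.34.
For Dacira: 1.13, 2.00, 3.50, 9.74, 11.33, 15.98, 16.20.
Standard total = 268,900; weights = 0.1343, 0.1599, 0.1015, 0.1268, 0.1528, 0.1309, 0.1938.
Fenwick: 0.1343×1.74 + 0.1599×2.63 + 0.1015×2.88 + 0.1268×9.74 + 0.1528×10.94 + 0.1309×18.68 + 0.1938×19.34 = 10.0453 per 10,000.
Dacira: 0.1343×1.13 + 0.1599×2.00 + 0.1015×3.50 + 0.1268×9.74 + 0.1528×11.33 + 0.1309×15.98 + 0.1938×16.20 = 9.0243 per 10,000.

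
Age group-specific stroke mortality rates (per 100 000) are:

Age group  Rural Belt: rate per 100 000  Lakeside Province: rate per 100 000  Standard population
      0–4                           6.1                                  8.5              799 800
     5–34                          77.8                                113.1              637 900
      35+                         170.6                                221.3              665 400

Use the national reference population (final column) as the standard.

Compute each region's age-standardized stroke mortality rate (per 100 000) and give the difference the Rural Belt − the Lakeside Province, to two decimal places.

Standard total = 2 103 100; weights = 0.3803, 0.3033, 0.3164.
The Rural Belt: 0.3803×6.1 + 0.3033×77.8 + 0.3164×170.6 = 79.8938 per 100 000.
The Lakeside Province: 0.3803×8.5 + 0.3033×113.1 + 0.3164×221.3 = 107.5545 per 100 000.
Difference = 79.8938 − 107.5545 = -27.6607.

-27.66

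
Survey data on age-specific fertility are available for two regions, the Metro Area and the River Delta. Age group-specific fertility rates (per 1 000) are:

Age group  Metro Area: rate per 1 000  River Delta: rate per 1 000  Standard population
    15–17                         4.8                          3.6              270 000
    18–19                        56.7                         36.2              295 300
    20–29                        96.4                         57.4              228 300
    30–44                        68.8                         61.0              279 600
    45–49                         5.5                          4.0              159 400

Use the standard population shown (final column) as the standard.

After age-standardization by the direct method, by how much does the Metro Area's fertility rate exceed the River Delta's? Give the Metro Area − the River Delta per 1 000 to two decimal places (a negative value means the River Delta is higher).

Standard total = 1 232 600; weights = 0.2190, 0.2396, 0.1852, 0.2268, 0.1293.
The Metro Area: 0.2190×4.8 + 0.2396×56.7 + 0.1852×96.4 + 0.2268×68.8 + 0.1293×5.5 = 48.8081 per 1 000.
The River Delta: 0.2190×3.6 + 0.2396×36.2 + 0.1852×57.4 + 0.2268×61.0 + 0.1293×4.0 = 34.4471 per 1 000.
Difference = 48.8081 − 34.4471 = 14.3610.

14.36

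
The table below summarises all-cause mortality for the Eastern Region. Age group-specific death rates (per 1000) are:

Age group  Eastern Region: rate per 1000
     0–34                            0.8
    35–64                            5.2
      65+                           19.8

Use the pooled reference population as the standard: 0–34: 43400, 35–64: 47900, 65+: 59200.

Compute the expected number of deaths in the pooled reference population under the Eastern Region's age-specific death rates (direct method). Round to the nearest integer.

Expected deaths = Σ (standard pop × age-specific rate ÷ 1000)
= 43400×0.8/1000 + 47900×5.2/1000 + 59200×19.8/1000
= 34.72 + 249.08 + 1172.16 = 1455.96.

1456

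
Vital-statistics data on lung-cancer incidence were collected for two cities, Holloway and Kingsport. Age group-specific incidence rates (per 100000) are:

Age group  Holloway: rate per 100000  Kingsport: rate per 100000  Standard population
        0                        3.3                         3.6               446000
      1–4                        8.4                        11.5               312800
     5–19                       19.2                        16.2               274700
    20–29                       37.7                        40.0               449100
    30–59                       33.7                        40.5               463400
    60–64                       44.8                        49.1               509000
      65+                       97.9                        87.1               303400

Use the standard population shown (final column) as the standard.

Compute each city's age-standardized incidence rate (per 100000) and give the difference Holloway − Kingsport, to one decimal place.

Standard total = 2758400; weights = 0.1617, 0.1134, 0.0996, 0.1628, 0.1680, 0.1845, 0.1100.
Holloway: 0.1617×3.3 + 0.1134×8.4 + 0.0996×19.2 + 0.1628×37.7 + 0.1680×33.7 + 0.1845×44.8 + 0.1100×97.9 = 34.2326 per 100000.
Kingsport: 0.1617×3.6 + 0.1134×11.5 + 0.0996×16.2 + 0.1628×40.0 + 0.1680×40.5 + 0.1845×49.1 + 0.1100×87.1 = 35.4563 per 100000.
Difference = 34.2326 − 35.4563 = -1.2237.

-1.2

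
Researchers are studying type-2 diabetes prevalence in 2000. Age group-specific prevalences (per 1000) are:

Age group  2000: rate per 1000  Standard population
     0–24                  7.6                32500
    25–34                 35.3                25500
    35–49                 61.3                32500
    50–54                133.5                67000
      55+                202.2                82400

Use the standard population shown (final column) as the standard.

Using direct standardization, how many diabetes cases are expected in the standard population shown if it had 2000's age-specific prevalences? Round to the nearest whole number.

Expected diabetes cases = Σ (standard pop × age-specific rate ÷ 1000)
= 32500×7.6/1000 + 25500×35.3/1000 + 32500×61.3/1000 + 67000×133.5/1000 + 82400×202.2/1000
= 247.00 + 900.15 + 1992.25 + 8944.50 + 16661.28 = 28745.18.

28745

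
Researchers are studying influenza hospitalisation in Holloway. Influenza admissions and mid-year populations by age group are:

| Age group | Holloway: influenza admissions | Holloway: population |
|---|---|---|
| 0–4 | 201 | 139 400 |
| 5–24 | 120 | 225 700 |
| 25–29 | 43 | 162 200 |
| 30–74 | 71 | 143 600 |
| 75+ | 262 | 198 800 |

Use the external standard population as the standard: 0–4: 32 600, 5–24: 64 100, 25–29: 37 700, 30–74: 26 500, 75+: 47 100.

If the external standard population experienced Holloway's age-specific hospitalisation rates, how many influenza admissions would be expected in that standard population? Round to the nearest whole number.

166

Age-specific rates per 100 000 for Holloway: 144.19, 53.17, 26.51, 49.44, 131.79.
Expected influenza admissions = Σ (standard pop × age-specific rate ÷ 100 000)
= 32 600×144.19/100 000 + 64 100×53.17/100 000 + 37 700×26.51/100 000 + 26 500×49.44/100 000 + 47 100×131.79/100 000
= 47.01 + 34.08 + 9.99 + 13.10 + 62.07 = 166.26.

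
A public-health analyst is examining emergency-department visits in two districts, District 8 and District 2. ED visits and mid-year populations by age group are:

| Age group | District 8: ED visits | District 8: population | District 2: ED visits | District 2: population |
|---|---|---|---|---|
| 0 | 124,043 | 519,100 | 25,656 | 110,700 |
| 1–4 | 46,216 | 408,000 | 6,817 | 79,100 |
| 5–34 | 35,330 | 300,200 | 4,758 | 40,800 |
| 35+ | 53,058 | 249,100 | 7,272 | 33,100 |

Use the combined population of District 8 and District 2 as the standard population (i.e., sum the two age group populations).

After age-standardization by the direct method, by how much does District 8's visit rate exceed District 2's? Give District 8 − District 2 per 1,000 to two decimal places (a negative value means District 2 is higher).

Age-specific rates per 1,000 for District 8: 238.958, 113.275, 117.688, 212.999.
For District 2: 231.762, 86.182, 116.618, 219.698.
Combined standard total = 1,740,100; weights = 0.3619, 0.2799, 0.1960, 0.1622.
District 8: 0.3619×238.958 + 0.2799×113.275 + 0.1960×117.688 + 0.1622×212.999 = 175.8012 per 1,000.
District 2: 0.3619×231.762 + 0.2799×86.182 + 0.1960×116.618 + 0.1622×219.698 = 166.4893 per 1,000.
Difference = 175.8012 − 166.4893 = 9.3118.

9.31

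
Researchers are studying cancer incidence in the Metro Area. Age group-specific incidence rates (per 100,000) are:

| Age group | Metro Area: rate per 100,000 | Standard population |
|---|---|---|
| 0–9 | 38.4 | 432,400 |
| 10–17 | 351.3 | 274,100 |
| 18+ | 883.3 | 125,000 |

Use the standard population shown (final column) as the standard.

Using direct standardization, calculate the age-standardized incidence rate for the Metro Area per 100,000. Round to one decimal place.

268.6

Standard total = 831,500; weights = 0.5200, 0.3296, 0.1503.
Standardized rate: 0.5200×38.4 + 0.3296×351.3 + 0.1503×883.3 = 268.5604 per 100,000.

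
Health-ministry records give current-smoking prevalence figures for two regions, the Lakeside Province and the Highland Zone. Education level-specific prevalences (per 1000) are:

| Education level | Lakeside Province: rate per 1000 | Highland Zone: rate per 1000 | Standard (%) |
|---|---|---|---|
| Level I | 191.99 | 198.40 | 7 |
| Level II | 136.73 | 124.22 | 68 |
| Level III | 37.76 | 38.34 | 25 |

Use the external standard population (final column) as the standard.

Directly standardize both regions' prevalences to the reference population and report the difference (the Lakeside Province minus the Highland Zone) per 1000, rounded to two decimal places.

Standard weights: 0.07, 0.68, 0.25.
The Lakeside Province: 0.0700×191.99 + 0.6800×136.73 + 0.2500×37.76 = 115.8557 per 1000.
The Highland Zone: 0.0700×198.40 + 0.6800×124.22 + 0.2500×38.34 = 107.9426 per 1000.
Difference = 115.8557 − 107.9426 = 7.9131.

7.91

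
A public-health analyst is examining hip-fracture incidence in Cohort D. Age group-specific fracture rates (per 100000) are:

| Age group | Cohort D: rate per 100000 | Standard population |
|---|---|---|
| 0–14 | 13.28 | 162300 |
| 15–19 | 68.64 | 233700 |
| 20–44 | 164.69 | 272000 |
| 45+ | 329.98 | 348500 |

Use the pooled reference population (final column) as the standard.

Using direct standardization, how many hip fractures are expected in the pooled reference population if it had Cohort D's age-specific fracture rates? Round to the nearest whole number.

1780

Expected hip fractures = Σ (standard pop × age-specific rate ÷ 100000)
= 162300×13.28/100000 + 233700×68.64/100000 + 272000×164.69/100000 + 348500×329.98/100000
= 21.55 + 160.41 + 447.96 + 1149.98 = 1779.90.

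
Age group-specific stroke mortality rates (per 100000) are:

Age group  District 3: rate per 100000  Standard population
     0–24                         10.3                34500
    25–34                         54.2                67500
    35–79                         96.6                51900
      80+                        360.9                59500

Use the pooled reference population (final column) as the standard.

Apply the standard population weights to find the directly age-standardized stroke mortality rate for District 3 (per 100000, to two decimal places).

142.93

Standard total = 213400; weights = 0.1617, 0.3163, 0.2432, 0.2788.
Standardized rate: 0.1617×10.3 + 0.3163×54.2 + 0.2432×96.6 + 0.2788×360.9 = 142.9285 per 100000.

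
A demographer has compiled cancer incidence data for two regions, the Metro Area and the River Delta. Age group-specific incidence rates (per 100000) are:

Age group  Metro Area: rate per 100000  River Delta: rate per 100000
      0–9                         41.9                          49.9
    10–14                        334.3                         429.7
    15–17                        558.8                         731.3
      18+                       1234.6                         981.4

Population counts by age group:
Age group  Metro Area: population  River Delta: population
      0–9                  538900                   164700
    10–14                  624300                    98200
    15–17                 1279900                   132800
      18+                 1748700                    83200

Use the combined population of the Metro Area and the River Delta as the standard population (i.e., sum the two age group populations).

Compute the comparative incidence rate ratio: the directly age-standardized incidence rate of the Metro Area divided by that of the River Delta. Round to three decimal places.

1.046

Combined standard total = 4670700; weights = 0.1506, 0.1547, 0.3025, 0.3922.
The Metro Area: 0.1506×41.9 + 0.1547×334.3 + 0.3025×558.8 + 0.3922×1234.6 = 711.2624 per 100000.
The River Delta: 0.1506×49.9 + 0.1547×429.7 + 0.3025×731.3 + 0.3922×981.4 = 680.0912 per 100000.
Ratio = 711.2624 ÷ 680.0912 = 1.04583.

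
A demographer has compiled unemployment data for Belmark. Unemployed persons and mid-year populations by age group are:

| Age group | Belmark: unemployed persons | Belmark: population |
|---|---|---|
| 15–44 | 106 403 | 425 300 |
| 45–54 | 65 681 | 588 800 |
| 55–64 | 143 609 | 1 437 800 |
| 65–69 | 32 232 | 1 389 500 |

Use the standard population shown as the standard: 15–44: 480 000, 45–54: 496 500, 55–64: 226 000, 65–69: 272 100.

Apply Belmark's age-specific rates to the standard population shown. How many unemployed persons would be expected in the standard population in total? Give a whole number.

Age-specific rates per 1 000 for Belmark: 250.183, 111.551, 99.881, 23.197.
Expected unemployed persons = Σ (standard pop × age-specific rate ÷ 1 000)
= 480 000×250.183/1 000 + 496 500×111.551/1 000 + 226 000×99.881/1 000 + 272 100×23.197/1 000
= 120088.03 + 55384.88 + 22573.12 + 6311.86 = 204357.89.

204358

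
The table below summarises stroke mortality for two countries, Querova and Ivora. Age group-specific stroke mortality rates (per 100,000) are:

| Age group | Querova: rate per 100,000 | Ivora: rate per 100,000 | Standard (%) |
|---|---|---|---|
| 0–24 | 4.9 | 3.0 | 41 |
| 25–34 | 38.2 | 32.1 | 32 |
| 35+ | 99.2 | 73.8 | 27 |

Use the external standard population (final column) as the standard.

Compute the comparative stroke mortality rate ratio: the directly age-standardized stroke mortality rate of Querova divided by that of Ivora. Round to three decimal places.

Standard weights: 0.41, 0.32, 0.27.
Querova: 0.4100×4.9 + 0.3200×38.2 + 0.2700×99.2 = 41.0170 per 100,000.
Ivora: 0.4100×3.0 + 0.3200×32.1 + 0.2700×73.8 = 31.4280 per 100,000.
Ratio = 41.0170 ÷ 31.4280 = 1.30511.

1.305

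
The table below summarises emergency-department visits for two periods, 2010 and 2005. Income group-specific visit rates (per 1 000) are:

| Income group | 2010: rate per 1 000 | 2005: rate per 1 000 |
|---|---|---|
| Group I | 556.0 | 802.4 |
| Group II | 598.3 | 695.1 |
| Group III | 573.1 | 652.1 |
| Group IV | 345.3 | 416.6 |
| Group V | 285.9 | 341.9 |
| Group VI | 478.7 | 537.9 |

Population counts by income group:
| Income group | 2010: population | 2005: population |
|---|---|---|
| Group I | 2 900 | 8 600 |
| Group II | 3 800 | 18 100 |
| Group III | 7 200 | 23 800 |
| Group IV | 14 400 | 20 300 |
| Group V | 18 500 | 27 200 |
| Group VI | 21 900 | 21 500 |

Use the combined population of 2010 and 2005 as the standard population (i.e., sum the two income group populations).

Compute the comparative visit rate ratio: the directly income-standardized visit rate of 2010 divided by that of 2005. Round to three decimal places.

Combined standard total = 188 200; weights = 0.0611, 0.1164, 0.1647, 0.1844, 0.2428, 0.2306.
2010: 0.0611×556.0 + 0.1164×598.3 + 0.1647×573.1 + 0.1844×345.3 + 0.2428×285.9 + 0.2306×478.7 = 441.4771 per 1 000.
2005: 0.0611×802.4 + 0.1164×695.1 + 0.1647×652.1 + 0.1844×416.6 + 0.2428×341.9 + 0.2306×537.9 = 521.2067 per 1 000.
Ratio = 441.4771 ÷ 521.2067 = 0.84703.

0.847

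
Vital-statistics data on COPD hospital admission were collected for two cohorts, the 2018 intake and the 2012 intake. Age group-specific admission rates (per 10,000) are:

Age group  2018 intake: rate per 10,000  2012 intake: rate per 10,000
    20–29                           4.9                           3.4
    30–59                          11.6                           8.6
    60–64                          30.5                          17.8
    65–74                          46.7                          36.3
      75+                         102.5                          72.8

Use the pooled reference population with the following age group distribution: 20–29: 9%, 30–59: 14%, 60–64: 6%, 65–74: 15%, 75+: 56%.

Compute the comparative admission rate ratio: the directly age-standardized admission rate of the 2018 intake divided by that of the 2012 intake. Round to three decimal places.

Standard weights: 0.09, 0.14, 0.06, 0.15, 0.56.
The 2018 intake: 0.0900×4.9 + 0.1400×11.6 + 0.0600×30.5 + 0.1500×46.7 + 0.5600×102.5 = 68.3000 per 10,000.
The 2012 intake: 0.0900×3.4 + 0.1400×8.6 + 0.0600×17.8 + 0.1500×36.3 + 0.5600×72.8 = 48.7910 per 10,000.
Ratio = 68.3000 ÷ 48.7910 = 1.39985.

1.400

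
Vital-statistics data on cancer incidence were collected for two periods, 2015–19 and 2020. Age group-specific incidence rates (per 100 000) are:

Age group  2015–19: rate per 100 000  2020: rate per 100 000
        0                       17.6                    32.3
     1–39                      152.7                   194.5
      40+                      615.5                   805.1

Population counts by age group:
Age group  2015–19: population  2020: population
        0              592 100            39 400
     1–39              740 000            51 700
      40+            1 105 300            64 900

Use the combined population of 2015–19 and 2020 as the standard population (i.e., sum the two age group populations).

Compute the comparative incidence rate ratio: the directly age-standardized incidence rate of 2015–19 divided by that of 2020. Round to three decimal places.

0.763

Combined standard total = 2 593 400; weights = 0.2435, 0.3053, 0.4512.
2015–19: 0.2435×17.6 + 0.3053×152.7 + 0.4512×615.5 = 328.6285 per 100 000.
2020: 0.2435×32.3 + 0.3053×194.5 + 0.4512×805.1 = 430.5202 per 100 000.
Ratio = 328.6285 ÷ 430.5202 = 0.76333.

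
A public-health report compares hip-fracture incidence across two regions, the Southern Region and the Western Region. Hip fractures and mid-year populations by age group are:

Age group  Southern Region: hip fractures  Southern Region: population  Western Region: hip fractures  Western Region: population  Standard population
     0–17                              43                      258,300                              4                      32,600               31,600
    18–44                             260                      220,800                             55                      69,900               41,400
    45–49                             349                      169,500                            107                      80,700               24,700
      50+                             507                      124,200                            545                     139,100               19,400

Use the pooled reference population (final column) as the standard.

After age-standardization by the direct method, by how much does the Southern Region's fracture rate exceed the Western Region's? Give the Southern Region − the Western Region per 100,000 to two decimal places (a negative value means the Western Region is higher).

33.18

Age-specific rates per 100,000 for the Southern Region: 16.65, 117.75, 205.90, 408.21.
For the Western Region: 12.27, 78.68, 132.59, 391.80.
Standard total = 117,100; weights = 0.2699, 0.3535, 0.2109, 0.1657.
The Southern Region: 0.2699×16.65 + 0.3535×117.75 + 0.2109×205.90 + 0.1657×408.21 = 157.1828 per 100,000.
The Western Region: 0.2699×12.27 + 0.3535×78.68 + 0.2109×132.59 + 0.1657×391.80 = 124.0070 per 100,000.
Difference = 157.1828 − 124.0070 = 33.1758.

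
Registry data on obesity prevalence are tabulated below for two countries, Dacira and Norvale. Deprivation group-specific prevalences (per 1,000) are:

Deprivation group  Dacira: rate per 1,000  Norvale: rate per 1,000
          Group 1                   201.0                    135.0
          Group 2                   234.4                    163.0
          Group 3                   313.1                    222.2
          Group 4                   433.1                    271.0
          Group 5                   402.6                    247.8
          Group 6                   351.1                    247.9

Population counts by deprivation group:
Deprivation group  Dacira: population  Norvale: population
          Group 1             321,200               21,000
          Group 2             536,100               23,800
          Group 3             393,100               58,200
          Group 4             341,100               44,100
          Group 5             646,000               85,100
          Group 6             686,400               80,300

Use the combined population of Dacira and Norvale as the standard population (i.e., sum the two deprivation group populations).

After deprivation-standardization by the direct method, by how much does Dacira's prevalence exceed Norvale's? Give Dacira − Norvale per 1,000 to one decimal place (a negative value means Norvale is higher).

Combined standard total = 3,236,400; weights = 0.1057, 0.1730, 0.1394, 0.1190, 0.2259, 0.2369.
Dacira: 0.1057×201.0 + 0.1730×234.4 + 0.1394×313.1 + 0.1190×433.1 + 0.2259×402.6 + 0.2369×351.1 = 331.1346 per 1,000.
Norvale: 0.1057×135.0 + 0.1730×163.0 + 0.1394×222.2 + 0.1190×271.0 + 0.2259×247.8 + 0.2369×247.9 = 220.4178 per 1,000.
Difference = 331.1346 − 220.4178 = 110.7168.

110.7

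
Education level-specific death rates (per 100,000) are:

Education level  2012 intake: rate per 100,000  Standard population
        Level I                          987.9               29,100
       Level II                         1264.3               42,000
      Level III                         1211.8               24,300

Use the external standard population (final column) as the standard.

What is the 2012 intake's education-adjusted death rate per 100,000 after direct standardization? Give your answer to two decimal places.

1166.62

Standard total = 95,400; weights = 0.3050, 0.4403, 0.2547.
Standardized rate: 0.3050×987.9 + 0.4403×1264.3 + 0.2547×1211.8 = 1166.6167 per 100,000.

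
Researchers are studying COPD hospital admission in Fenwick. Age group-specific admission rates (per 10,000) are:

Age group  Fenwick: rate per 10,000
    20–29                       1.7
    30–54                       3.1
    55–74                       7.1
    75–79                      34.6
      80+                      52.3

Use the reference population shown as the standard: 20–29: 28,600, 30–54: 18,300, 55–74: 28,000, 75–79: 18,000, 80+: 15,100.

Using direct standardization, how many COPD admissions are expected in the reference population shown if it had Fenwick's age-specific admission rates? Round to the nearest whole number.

Expected COPD admissions = Σ (standard pop × age-specific rate ÷ 10,000)
= 28,600×1.7/10,000 + 18,300×3.1/10,000 + 28,000×7.1/10,000 + 18,000×34.6/10,000 + 15,100×52.3/10,000
= 4.86 + 5.67 + 19.88 + 62.28 + 78.97 = 171.67.

172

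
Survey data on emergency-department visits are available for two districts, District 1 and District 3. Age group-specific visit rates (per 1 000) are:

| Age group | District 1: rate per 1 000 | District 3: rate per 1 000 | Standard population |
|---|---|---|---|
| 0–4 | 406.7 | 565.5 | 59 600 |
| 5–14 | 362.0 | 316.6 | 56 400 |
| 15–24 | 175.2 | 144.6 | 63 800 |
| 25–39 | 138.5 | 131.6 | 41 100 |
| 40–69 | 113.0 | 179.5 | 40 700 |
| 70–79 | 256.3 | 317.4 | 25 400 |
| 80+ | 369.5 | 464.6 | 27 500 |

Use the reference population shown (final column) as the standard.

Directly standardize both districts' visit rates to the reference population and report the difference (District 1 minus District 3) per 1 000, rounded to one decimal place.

Standard total = 314 500; weights = 0.1895, 0.1793, 0.2029, 0.1307, 0.1294, 0.0808, 0.0874.
District 1: 0.1895×406.7 + 0.1793×362.0 + 0.2029×175.2 + 0.1307×138.5 + 0.1294×113.0 + 0.0808×256.3 + 0.0874×369.5 = 263.2642 per 1 000.
District 3: 0.1895×565.5 + 0.1793×316.6 + 0.2029×144.6 + 0.1307×131.6 + 0.1294×179.5 + 0.0808×317.4 + 0.0874×464.6 = 299.9631 per 1 000.
Difference = 263.2642 − 299.9631 = -36.6989.

-36.7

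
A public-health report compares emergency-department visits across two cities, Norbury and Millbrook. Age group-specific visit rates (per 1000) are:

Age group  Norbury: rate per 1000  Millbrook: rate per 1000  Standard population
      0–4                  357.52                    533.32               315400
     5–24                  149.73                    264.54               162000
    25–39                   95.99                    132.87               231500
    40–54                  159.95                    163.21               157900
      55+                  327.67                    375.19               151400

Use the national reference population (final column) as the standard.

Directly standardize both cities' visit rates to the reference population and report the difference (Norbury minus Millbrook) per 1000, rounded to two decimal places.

-88.68

Standard total = 1018200; weights = 0.3098, 0.1591, 0.2274, 0.1551, 0.1487.
Norbury: 0.3098×357.52 + 0.1591×149.73 + 0.2274×95.99 + 0.1551×159.95 + 0.1487×327.67 = 229.9205 per 1000.
Millbrook: 0.3098×533.32 + 0.1591×264.54 + 0.2274×132.87 + 0.1551×163.21 + 0.1487×375.19 = 318.6001 per 1000.
Difference = 229.9205 − 318.6001 = -88.6796.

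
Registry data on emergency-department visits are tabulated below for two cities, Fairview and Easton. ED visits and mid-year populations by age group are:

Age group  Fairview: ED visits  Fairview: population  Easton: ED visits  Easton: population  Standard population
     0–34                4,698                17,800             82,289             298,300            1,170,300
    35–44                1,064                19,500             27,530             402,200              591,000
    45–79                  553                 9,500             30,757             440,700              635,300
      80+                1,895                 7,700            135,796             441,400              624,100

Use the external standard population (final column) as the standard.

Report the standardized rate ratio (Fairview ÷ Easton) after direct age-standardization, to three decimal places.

Age-specific rates per 1,000 for Fairview: 263.933, 54.564, 58.211, 246.104.
For Easton: 275.860, 68.449, 69.791, 307.648.
Standard total = 3,020,700; weights = 0.3874, 0.1957, 0.2103, 0.2066.
Fairview: 0.3874×263.933 + 0.1957×54.564 + 0.2103×58.211 + 0.2066×246.104 = 176.0196 per 1,000.
Easton: 0.3874×275.860 + 0.1957×68.449 + 0.2103×69.791 + 0.2066×307.648 = 198.5082 per 1,000.
Ratio = 176.0196 ÷ 198.5082 = 0.88671.

0.887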